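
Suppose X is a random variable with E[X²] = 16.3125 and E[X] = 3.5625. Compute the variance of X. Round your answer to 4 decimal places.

3.6211

Var(X) = 16.3125 − (3.5625)² = 3.62109375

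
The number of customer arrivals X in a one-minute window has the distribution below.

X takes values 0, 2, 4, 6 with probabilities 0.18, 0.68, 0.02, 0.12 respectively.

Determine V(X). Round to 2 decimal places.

E[X] = (0)(0.18) + (2)(0.68) + (4)(0.02) + (6)(0.12) = 2.16
E[X²] = (0)²(0.18) + (2)²(0.68) + (4)²(0.02) + (6)²(0.12) = 7.36
V(X) = E[X²] − (E[X])² = 7.36 − (2.16)² = 2.6944

2.69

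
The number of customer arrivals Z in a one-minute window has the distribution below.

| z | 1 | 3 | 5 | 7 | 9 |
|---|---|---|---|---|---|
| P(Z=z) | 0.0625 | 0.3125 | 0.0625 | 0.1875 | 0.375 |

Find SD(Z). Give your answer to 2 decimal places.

2.83

E[Z] = (1)(0.0625) + (3)(0.3125) + (5)(0.0625) + (7)(0.1875) + (9)(0.375) = 6
E[Z²] = (1)²(0.0625) + (3)²(0.3125) + (5)²(0.0625) + (7)²(0.1875) + (9)²(0.375) = 44
var(Z) = E[Z²] − (E[Z])² = 44 − (6)² = 8
SD(Z) = √8 ≈ 2.83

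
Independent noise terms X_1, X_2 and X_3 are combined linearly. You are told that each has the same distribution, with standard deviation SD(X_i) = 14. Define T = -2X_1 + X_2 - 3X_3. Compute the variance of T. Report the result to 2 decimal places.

V(X_i) = (14)² = 196
By independence, V(T) = (-2)²V(X_1) + (1)²V(X_2) + (-3)²V(X_3)
= (-2)²·196 + (1)²·196 + (-3)²·196 = 2744

2744.00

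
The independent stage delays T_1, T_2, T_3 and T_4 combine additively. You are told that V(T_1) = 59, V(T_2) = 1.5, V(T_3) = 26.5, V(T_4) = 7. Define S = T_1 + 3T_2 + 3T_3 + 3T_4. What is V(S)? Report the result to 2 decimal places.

374.00

By independence, V(S) = (1)²V(T_1) + (3)²V(T_2) + (3)²V(T_3) + (3)²V(T_4)
= (1)²·59 + (3)²·1.5 + (3)²·26.5 + (3)²·7 = 374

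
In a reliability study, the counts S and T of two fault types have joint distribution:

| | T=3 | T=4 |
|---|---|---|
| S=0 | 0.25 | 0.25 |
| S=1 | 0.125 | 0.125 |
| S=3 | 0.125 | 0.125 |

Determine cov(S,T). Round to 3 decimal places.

0.000

E[S] = 1,  E[T] = 3.5
E[ST] = 3.5
cov(S,T) = E[ST] − E[S]E[T] = 3.5 − (1)(3.5) = 0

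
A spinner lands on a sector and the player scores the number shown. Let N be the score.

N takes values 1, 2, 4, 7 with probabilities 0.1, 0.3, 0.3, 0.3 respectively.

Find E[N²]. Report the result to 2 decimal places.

20.80

E[N²] = (1)²(0.1) + (2)²(0.3) + (4)²(0.3) + (7)²(0.3) = 20.8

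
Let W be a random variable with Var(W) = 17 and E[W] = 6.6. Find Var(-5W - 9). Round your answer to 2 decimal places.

425.00

Var(-5W - 9) = (-5)²·Var(W) = 25·17 = 425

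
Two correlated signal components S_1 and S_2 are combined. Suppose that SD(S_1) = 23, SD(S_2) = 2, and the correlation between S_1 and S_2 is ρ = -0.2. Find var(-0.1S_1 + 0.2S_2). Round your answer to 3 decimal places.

5.818

var(S_1) = (23)² = 529;  var(S_2) = (2)² = 4
Cov(S_1,S_2) = ρ·SD(S_1)·SD(S_2) = -0.2·23·2 = -9.2
var(-0.1S_1 + 0.2S_2) = (-0.1)²·var(S_1) + (0.2)²·var(S_2) + 2·(-0.1)·(0.2)·Cov(S_1,S_2)
= 0.01·529 + 0.04·4 + -0.04·-9.2 = 5.818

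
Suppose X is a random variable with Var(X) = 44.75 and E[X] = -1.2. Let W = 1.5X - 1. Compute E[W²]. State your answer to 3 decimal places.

E[1.5X - 1] = 1.5·-1.2 − 1 = -2.8
Var(1.5X - 1) = (1.5)²·44.75 = 100.6875
E[W²] = Var(W) + (E[W])² = 100.6875 + (-2.8)² = 108.5275

108.528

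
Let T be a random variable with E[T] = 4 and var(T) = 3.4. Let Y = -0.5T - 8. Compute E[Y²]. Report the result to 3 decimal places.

E[-0.5T - 8] = -0.5·4 − 8 = -10
var(-0.5T - 8) = (-0.5)²·3.4 = 0.85
E[Y²] = var(Y) + (E[Y])² = 0.85 + (-10)² = 100.85

100.850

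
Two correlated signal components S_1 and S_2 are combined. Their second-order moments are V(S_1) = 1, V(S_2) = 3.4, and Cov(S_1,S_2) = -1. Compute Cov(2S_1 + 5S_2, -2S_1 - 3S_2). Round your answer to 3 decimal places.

-39.000

Cov(2S_1 + 5S_2, -2S_1 - 3S_2) = (2)(-2)V(S_1) + (5)(-3)V(S_2) + [(2)(-3) + (5)(-2)]Cov(S_1,S_2)
= -4·1 + -15·3.4 + -16·-1 = -39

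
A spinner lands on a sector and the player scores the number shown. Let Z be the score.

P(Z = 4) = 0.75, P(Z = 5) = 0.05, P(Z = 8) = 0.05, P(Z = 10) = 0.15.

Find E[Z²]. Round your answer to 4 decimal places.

E[Z²] = (4)²(0.75) + (5)²(0.05) + (8)²(0.05) + (10)²(0.15) = 31.45

31.4500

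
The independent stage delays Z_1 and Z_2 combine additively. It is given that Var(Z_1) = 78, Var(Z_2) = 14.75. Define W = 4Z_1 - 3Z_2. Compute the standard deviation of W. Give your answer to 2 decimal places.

37.16

By independence, Var(W) = (4)²Var(Z_1) + (-3)²Var(Z_2)
= (4)²·78 + (-3)²·14.75 = 1380.75
SD(W) = √1380.75 ≈ 37.16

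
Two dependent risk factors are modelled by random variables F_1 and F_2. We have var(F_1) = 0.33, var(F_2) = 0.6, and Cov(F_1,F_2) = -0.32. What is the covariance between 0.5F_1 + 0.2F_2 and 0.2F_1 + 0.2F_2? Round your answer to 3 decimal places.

0.012

Cov(0.5F_1 + 0.2F_2, 0.2F_1 + 0.2F_2) = (0.5)(0.2)var(F_1) + (0.2)(0.2)var(F_2) + [(0.5)(0.2) + (0.2)(0.2)]Cov(F_1,F_2)
= 0.1·0.33 + 0.04·0.6 + 0.14·-0.32 = 0.0122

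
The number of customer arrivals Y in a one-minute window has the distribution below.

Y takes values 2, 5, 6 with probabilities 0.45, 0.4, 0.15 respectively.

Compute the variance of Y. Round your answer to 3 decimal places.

2.760

E[Y] = (2)(0.45) + (5)(0.4) + (6)(0.15) = 3.8
E[Y²] = (2)²(0.45) + (5)²(0.4) + (6)²(0.15) = 17.2
var(Y) = E[Y²] − (E[Y])² = 17.2 − (3.8)² = 2.76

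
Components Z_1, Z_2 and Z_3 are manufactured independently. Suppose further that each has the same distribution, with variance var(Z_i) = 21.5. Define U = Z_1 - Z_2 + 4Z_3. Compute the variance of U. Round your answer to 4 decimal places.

By independence, var(U) = (1)²var(Z_1) + (-1)²var(Z_2) + (4)²var(Z_3)
= (1)²·21.5 + (-1)²·21.5 + (4)²·21.5 = 387

387.0000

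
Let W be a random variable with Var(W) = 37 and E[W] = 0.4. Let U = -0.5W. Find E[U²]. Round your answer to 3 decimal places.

E[-0.5W] = -0.5·0.4 = -0.2
Var(-0.5W) = (-0.5)²·37 = 9.25
E[U²] = Var(U) + (E[U])² = 9.25 + (-0.2)² = 9.29

9.290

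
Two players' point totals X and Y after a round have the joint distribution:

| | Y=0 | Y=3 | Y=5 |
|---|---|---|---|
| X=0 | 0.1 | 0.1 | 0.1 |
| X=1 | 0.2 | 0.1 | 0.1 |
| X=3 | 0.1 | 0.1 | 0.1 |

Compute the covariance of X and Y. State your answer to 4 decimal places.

E[X] = 1.3,  E[Y] = 2.4
E[XY] = 3.2
Cov(X,Y) = E[XY] − E[X]E[Y] = 3.2 − (1.3)(2.4) = 0.08

0.0800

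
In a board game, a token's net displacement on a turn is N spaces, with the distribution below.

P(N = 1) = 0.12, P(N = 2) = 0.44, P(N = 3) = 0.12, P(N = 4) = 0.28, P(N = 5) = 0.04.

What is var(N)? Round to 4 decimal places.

E[N] = (1)(0.12) + (2)(0.44) + (3)(0.12) + (4)(0.28) + (5)(0.04) = 2.68
E[N²] = (1)²(0.12) + (2)²(0.44) + (3)²(0.12) + (4)²(0.28) + (5)²(0.04) = 8.44
var(N) = E[N²] − (E[N])² = 8.44 − (2.68)² = 1.2576

1.2576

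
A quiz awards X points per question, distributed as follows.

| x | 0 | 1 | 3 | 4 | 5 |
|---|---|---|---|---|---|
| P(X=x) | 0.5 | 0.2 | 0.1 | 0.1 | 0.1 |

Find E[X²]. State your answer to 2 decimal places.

5.20

E[X²] = (0)²(0.5) + (1)²(0.2) + (3)²(0.1) + (4)²(0.1) + (5)²(0.1) = 5.2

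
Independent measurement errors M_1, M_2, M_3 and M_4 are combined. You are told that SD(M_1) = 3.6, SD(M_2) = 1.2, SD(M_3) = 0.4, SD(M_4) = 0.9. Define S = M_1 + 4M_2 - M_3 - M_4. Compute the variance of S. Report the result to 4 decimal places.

Var(M_1) = 12.96, Var(M_2) = 1.44, Var(M_3) = 0.16, Var(M_4) = 0.81
By independence, Var(S) = (1)²Var(M_1) + (4)²Var(M_2) + (-1)²Var(M_3) + (-1)²Var(M_4)
= (1)²·12.96 + (4)²·1.44 + (-1)²·0.16 + (-1)²·0.81 = 36.97

36.9700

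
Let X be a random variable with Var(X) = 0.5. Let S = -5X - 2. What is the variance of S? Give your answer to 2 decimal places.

12.50

Var(-5X - 2) = (-5)²·Var(X) = 25·0.5 = 12.5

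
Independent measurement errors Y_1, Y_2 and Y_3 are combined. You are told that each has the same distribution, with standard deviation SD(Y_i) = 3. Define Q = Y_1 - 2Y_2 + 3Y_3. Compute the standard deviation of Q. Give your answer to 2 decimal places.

Var(Y_i) = (3)² = 9
By independence, Var(Q) = (1)²Var(Y_1) + (-2)²Var(Y_2) + (3)²Var(Y_3)
= (1)²·9 + (-2)²·9 + (3)²·9 = 126
SD(Q) = √126 ≈ 11.22

11.22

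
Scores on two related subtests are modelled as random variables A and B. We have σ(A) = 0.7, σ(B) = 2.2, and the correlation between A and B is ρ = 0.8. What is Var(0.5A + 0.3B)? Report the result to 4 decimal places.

0.9277

Var(A) = (0.7)² = 0.49;  Var(B) = (2.2)² = 4.84
Cov(A,B) = ρ·σ(A)·σ(B) = 0.8·0.7·2.2 = 1.232
Var(0.5A + 0.3B) = (0.5)²·Var(A) + (0.3)²·Var(B) + 2·(0.5)·(0.3)·Cov(A,B)
= 0.25·0.49 + 0.09·4.84 + 0.3·1.232 = 0.9277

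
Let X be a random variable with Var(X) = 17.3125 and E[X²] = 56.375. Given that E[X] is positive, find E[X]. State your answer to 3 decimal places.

6.250

(E[X])² = E[X²] − Var(X) = 56.375 − 17.3125 = 39.0625
E[X] = √39.0625 = 6.25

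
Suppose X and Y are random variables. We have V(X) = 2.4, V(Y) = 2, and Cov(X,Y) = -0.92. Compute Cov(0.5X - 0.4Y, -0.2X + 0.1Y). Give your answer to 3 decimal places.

Cov(0.5X - 0.4Y, -0.2X + 0.1Y) = (0.5)(-0.2)V(X) + (-0.4)(0.1)V(Y) + [(0.5)(0.1) + (-0.4)(-0.2)]Cov(X,Y)
= -0.1·2.4 + -0.04·2 + 0.13·-0.92 = -0.4396

-0.440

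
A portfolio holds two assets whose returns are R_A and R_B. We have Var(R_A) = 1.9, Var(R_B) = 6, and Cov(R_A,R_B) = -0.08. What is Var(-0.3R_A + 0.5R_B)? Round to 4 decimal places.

Var(-0.3R_A + 0.5R_B) = (-0.3)²·Var(R_A) + (0.5)²·Var(R_B) + 2·(-0.3)·(0.5)·Cov(R_A,R_B)
= 0.09·1.9 + 0.25·6 + -0.3·-0.08 = 1.695

1.6950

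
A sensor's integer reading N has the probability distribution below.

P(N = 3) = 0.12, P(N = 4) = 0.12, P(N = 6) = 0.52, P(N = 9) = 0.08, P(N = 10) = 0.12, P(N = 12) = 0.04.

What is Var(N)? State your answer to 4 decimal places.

E[N] = (3)(0.12) + (4)(0.12) + (6)(0.52) + (9)(0.08) + (10)(0.12) + (12)(0.04) = 6.36
E[N²] = (3)²(0.12) + (4)²(0.12) + (6)²(0.52) + (9)²(0.08) + (10)²(0.12) + (12)²(0.04) = 45.96
Var(N) = E[N²] − (E[N])² = 45.96 − (6.36)² = 5.5104

5.5104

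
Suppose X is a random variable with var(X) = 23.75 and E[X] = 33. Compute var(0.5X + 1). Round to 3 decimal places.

var(0.5X + 1) = (0.5)²·var(X) = 0.25·23.75 = 5.9375

5.938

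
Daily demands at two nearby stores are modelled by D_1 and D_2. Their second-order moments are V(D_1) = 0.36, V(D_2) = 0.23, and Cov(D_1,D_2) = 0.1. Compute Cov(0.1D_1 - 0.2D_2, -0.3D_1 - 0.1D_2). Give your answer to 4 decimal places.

Cov(0.1D_1 - 0.2D_2, -0.3D_1 - 0.1D_2) = (0.1)(-0.3)V(D_1) + (-0.2)(-0.1)V(D_2) + [(0.1)(-0.1) + (-0.2)(-0.3)]Cov(D_1,D_2)
= -0.03·0.36 + 0.02·0.23 + 0.05·0.1 = -0.0012

-0.0012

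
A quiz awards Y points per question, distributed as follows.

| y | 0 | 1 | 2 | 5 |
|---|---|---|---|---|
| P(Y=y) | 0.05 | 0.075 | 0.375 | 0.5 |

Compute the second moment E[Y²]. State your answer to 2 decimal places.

E[Y²] = (0)²(0.05) + (1)²(0.075) + (2)²(0.375) + (5)²(0.5) = 14.075

14.08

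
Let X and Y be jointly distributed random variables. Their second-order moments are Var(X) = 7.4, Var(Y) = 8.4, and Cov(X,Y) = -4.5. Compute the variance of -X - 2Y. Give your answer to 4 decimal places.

23.0000

Var(-X - 2Y) = (-1)²·Var(X) + (-2)²·Var(Y) + 2·(-1)·(-2)·Cov(X,Y)
= 1·7.4 + 4·8.4 + 4·-4.5 = 23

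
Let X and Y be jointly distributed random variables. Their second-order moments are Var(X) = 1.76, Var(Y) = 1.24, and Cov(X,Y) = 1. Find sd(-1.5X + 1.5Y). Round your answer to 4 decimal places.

Var(-1.5X + 1.5Y) = (-1.5)²·Var(X) + (1.5)²·Var(Y) + 2·(-1.5)·(1.5)·Cov(X,Y)
= 2.25·1.76 + 2.25·1.24 + -4.5·1 = 2.25
sd(-1.5X + 1.5Y) = √2.25 ≈ 1.5000

1.5000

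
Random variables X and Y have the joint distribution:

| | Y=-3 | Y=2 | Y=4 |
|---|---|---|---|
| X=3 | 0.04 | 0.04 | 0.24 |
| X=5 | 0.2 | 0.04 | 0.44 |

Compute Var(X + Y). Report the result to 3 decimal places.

E[X] = 4.36,  E[Y] = 2.16,  E[XY] = 8.96
Var(X) = 19.88 − (4.36)² = 0.8704;  Var(Y) = 13.36 − (2.16)² = 8.6944
Cov(X,Y) = 8.96 − (4.36)(2.16) = -0.4576
Var(X + Y) = (1)²·0.8704 + (1)²·8.6944 + 2·(1)·(1)·-0.4576 = 8.6496

8.650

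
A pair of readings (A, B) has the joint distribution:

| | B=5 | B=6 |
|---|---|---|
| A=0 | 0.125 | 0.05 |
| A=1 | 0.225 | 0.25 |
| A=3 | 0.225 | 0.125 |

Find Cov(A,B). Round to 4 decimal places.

E[A] = 1.525,  E[B] = 5.425
E[AB] = 8.25
Cov(A,B) = E[AB] − E[A]E[B] = 8.25 − (1.525)(5.425) = -0.023125

-0.0231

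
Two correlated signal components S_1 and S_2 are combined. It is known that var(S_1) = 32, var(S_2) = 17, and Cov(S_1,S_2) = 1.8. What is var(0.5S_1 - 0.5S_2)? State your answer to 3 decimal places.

var(0.5S_1 - 0.5S_2) = (0.5)²·var(S_1) + (-0.5)²·var(S_2) + 2·(0.5)·(-0.5)·Cov(S_1,S_2)
= 0.25·32 + 0.25·17 + -0.5·1.8 = 11.35

11.350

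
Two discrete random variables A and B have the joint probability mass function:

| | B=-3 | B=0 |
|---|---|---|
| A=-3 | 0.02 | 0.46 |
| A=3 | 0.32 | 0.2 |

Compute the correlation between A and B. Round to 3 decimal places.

E[A] = 0.12,  E[B] = -1.02
E[AB] = -2.7
cov(A,B) = E[AB] − E[A]E[B] = -2.7 − (0.12)(-1.02) = -2.5776
V(A) = 8.9856,  V(B) = 2.0196
ρ = -2.5776 / √(8.9856·2.0196) ≈ -0.605

-0.605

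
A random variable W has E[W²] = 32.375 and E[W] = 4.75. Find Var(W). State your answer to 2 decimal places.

9.81

Var(W) = 32.375 − (4.75)² = 9.8125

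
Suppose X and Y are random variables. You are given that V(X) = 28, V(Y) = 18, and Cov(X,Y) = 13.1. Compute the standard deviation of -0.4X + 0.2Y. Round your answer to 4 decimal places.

1.7618

V(-0.4X + 0.2Y) = (-0.4)²·V(X) + (0.2)²·V(Y) + 2·(-0.4)·(0.2)·Cov(X,Y)
= 0.16·28 + 0.04·18 + -0.16·13.1 = 3.104
sd(-0.4X + 0.2Y) = √3.104 ≈ 1.7618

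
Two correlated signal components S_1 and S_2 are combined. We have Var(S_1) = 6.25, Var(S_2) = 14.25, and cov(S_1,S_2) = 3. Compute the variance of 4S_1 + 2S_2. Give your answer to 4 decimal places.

Var(4S_1 + 2S_2) = (4)²·Var(S_1) + (2)²·Var(S_2) + 2·(4)·(2)·cov(S_1,S_2)
= 16·6.25 + 4·14.25 + 16·3 = 205

205.0000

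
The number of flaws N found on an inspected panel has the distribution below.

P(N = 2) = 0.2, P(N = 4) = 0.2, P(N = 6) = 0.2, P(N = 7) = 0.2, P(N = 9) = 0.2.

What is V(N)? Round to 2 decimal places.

5.84

E[N] = (2)(0.2) + (4)(0.2) + (6)(0.2) + (7)(0.2) + (9)(0.2) = 5.6
E[N²] = (2)²(0.2) + (4)²(0.2) + (6)²(0.2) + (7)²(0.2) + (9)²(0.2) = 37.2
V(N) = E[N²] − (E[N])² = 37.2 − (5.6)² = 5.84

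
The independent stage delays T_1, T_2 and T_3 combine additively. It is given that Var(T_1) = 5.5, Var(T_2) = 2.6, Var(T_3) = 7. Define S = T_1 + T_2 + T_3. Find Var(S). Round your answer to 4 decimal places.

15.1000

By independence, Var(S) = (1)²Var(T_1) + (1)²Var(T_2) + (1)²Var(T_3)
= (1)²·5.5 + (1)²·2.6 + (1)²·7 = 15.1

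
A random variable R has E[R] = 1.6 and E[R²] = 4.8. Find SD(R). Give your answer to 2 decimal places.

V(R) = 4.8 − (1.6)² = 2.24
SD(R) = √2.24 ≈ 1.50

1.50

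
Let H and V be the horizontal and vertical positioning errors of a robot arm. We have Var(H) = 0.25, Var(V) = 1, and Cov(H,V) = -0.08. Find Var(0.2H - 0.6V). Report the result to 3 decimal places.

0.389

Var(0.2H - 0.6V) = (0.2)²·Var(H) + (-0.6)²·Var(V) + 2·(0.2)·(-0.6)·Cov(H,V)
= 0.04·0.25 + 0.36·1 + -0.24·-0.08 = 0.3892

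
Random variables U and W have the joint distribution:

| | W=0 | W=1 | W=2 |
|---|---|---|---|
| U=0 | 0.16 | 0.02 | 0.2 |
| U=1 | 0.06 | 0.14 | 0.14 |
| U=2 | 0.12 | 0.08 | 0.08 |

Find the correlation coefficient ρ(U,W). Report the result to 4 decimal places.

-0.1029

E[U] = 0.9,  E[W] = 1.08
E[UW] = 0.9
cov(U,W) = E[UW] − E[U]E[W] = 0.9 − (0.9)(1.08) = -0.072
V(U) = 0.65,  V(W) = 0.7536
ρ = -0.072 / √(0.65·0.7536) ≈ -0.1029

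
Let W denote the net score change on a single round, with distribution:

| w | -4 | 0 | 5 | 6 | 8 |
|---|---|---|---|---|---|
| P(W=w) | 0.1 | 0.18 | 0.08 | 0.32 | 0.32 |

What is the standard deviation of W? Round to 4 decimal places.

E[W] = (-4)(0.1) + (0)(0.18) + (5)(0.08) + (6)(0.32) + (8)(0.32) = 4.48
E[W²] = (-4)²(0.1) + (0)²(0.18) + (5)²(0.08) + (6)²(0.32) + (8)²(0.32) = 35.6
V(W) = E[W²] − (E[W])² = 35.6 − (4.48)² = 15.5296
SD(W) = √15.5296 ≈ 3.9408

3.9408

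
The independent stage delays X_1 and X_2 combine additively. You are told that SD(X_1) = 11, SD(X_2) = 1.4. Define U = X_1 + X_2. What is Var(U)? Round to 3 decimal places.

Var(X_1) = 121, Var(X_2) = 1.96
By independence, Var(U) = (1)²Var(X_1) + (1)²Var(X_2)
= (1)²·121 + (1)²·1.96 = 122.96

122.960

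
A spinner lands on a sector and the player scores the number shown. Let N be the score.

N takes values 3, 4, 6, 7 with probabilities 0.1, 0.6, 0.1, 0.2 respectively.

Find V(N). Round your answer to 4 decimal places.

1.8100

E[N] = (3)(0.1) + (4)(0.6) + (6)(0.1) + (7)(0.2) = 4.7
E[N²] = (3)²(0.1) + (4)²(0.6) + (6)²(0.1) + (7)²(0.2) = 23.9
V(N) = E[N²] − (E[N])² = 23.9 − (4.7)² = 1.81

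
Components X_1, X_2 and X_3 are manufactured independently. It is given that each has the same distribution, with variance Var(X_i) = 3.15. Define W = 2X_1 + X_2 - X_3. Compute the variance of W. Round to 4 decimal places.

18.9000

By independence, Var(W) = (2)²Var(X_1) + (1)²Var(X_2) + (-1)²Var(X_3)
= (2)²·3.15 + (1)²·3.15 + (-1)²·3.15 = 18.9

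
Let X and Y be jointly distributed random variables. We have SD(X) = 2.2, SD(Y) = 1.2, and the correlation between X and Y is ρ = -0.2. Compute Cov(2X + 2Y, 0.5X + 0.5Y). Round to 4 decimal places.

var(X) = (2.2)² = 4.84;  var(Y) = (1.2)² = 1.44
Cov(X,Y) = ρ·SD(X)·SD(Y) = -0.2·2.2·1.2 = -0.528
Cov(2X + 2Y, 0.5X + 0.5Y) = (2)(0.5)var(X) + (2)(0.5)var(Y) + [(2)(0.5) + (2)(0.5)]Cov(X,Y)
= 1·4.84 + 1·1.44 + 2·-0.528 = 5.224

5.2240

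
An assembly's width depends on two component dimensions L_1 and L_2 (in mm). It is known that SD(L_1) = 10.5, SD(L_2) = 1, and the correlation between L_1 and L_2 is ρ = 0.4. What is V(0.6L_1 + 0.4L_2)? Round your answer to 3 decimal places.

41.866

V(L_1) = (10.5)² = 110.25;  V(L_2) = (1)² = 1
Cov(L_1,L_2) = ρ·SD(L_1)·SD(L_2) = 0.4·10.5·1 = 4.2
V(0.6L_1 + 0.4L_2) = (0.6)²·V(L_1) + (0.4)²·V(L_2) + 2·(0.6)·(0.4)·Cov(L_1,L_2)
= 0.36·110.25 + 0.16·1 + 0.48·4.2 = 41.866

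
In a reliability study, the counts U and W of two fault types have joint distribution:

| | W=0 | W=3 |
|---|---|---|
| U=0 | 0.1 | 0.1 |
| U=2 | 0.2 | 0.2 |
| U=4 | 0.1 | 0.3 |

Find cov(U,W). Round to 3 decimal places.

E[U] = 2.4,  E[W] = 1.8
E[UW] = 4.8
cov(U,W) = E[UW] − E[U]E[W] = 4.8 − (2.4)(1.8) = 0.48

0.480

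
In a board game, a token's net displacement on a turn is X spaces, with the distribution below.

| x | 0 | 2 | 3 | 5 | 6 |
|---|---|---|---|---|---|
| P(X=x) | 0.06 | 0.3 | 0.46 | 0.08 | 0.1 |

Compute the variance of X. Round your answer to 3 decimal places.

E[X] = (0)(0.06) + (2)(0.3) + (3)(0.46) + (5)(0.08) + (6)(0.1) = 2.98
E[X²] = (0)²(0.06) + (2)²(0.3) + (3)²(0.46) + (5)²(0.08) + (6)²(0.1) = 10.94
V(X) = E[X²] − (E[X])² = 10.94 − (2.98)² = 2.0596

2.060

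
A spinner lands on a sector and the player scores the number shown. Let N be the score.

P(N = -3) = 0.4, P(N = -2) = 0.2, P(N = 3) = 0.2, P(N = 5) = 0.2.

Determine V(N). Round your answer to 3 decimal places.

E[N] = (-3)(0.4) + (-2)(0.2) + (3)(0.2) + (5)(0.2) = 0
E[N²] = (-3)²(0.4) + (-2)²(0.2) + (3)²(0.2) + (5)²(0.2) = 11.2
V(N) = E[N²] − (E[N])² = 11.2 − (0)² = 11.2

11.200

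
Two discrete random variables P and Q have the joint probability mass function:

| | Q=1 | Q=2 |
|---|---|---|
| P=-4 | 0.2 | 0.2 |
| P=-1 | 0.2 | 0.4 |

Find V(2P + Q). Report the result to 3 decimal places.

9.360

E[P] = -2.2,  E[Q] = 1.6,  E[PQ] = -3.4
V(P) = 7 − (-2.2)² = 2.16;  V(Q) = 2.8 − (1.6)² = 0.24
Cov(P,Q) = -3.4 − (-2.2)(1.6) = 0.12
V(2P + Q) = (2)²·2.16 + (1)²·0.24 + 2·(2)·(1)·0.12 = 9.36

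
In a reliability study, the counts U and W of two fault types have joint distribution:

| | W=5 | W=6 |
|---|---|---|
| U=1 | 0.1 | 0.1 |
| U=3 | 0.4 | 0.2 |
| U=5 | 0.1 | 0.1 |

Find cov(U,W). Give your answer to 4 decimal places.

0.0000

E[U] = 3,  E[W] = 5.4
E[UW] = 16.2
cov(U,W) = E[UW] − E[U]E[W] = 16.2 − (3)(5.4) = 0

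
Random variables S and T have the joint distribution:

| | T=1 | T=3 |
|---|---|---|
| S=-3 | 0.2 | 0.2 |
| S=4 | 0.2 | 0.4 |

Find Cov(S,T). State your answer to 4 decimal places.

E[S] = 1.2,  E[T] = 2.2
E[ST] = 3.2
Cov(S,T) = E[ST] − E[S]E[T] = 3.2 − (1.2)(2.2) = 0.56

0.5600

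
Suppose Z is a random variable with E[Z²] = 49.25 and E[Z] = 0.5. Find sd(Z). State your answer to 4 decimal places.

7.0000

V(Z) = 49.25 − (0.5)² = 49
sd(Z) = √49 ≈ 7.0000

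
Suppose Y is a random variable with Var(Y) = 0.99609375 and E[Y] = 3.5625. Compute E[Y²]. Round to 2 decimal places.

13.69

E[Y²] = Var(Y) + (E[Y])² = 0.99609375 + (3.5625)² = 13.6875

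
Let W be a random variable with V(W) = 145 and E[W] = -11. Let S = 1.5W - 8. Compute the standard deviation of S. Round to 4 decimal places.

18.0624

V(1.5W - 8) = (1.5)²·145 = 326.25
SD(S) = √326.25 ≈ 18.0624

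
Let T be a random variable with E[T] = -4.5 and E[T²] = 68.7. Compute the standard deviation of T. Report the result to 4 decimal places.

Var(T) = 68.7 − (-4.5)² = 48.45
SD(T) = √48.45 ≈ 6.9606

6.9606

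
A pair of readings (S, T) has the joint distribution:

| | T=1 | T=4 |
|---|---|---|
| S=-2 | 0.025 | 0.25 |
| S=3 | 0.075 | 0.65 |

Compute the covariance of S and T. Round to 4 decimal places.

-0.0375

E[S] = 1.625,  E[T] = 3.7
E[ST] = 5.975
Cov(S,T) = E[ST] − E[S]E[T] = 5.975 − (1.625)(3.7) = -0.0375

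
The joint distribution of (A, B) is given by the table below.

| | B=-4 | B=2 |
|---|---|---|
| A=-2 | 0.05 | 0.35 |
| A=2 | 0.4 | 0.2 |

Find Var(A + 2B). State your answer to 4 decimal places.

27.0000

E[A] = 0.4,  E[B] = -0.7,  E[AB] = -3.4
Var(A) = 4 − (0.4)² = 3.84;  Var(B) = 9.4 − (-0.7)² = 8.91
Cov(A,B) = -3.4 − (0.4)(-0.7) = -3.12
Var(A + 2B) = (1)²·3.84 + (2)²·8.91 + 2·(1)·(2)·-3.12 = 27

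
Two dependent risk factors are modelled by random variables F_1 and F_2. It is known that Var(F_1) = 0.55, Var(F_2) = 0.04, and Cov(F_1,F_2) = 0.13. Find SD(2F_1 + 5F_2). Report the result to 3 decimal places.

2.408

Var(2F_1 + 5F_2) = (2)²·Var(F_1) + (5)²·Var(F_2) + 2·(2)·(5)·Cov(F_1,F_2)
= 4·0.55 + 25·0.04 + 20·0.13 = 5.8
SD(2F_1 + 5F_2) = √5.8 ≈ 2.408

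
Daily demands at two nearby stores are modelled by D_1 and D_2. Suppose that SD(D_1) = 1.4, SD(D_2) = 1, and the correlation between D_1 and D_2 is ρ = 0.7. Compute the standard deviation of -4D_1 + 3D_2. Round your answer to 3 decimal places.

4.104

Var(D_1) = (1.4)² = 1.96;  Var(D_2) = (1)² = 1
cov(D_1,D_2) = ρ·SD(D_1)·SD(D_2) = 0.7·1.4·1 = 0.98
Var(-4D_1 + 3D_2) = (-4)²·Var(D_1) + (3)²·Var(D_2) + 2·(-4)·(3)·cov(D_1,D_2)
= 16·1.96 + 9·1 + -24·0.98 = 16.84
SD(-4D_1 + 3D_2) = √16.84 ≈ 4.104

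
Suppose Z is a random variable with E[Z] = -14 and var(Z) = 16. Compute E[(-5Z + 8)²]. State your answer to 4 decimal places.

E[-5Z + 8] = -5·-14 + 8 = 78
var(-5Z + 8) = (-5)²·16 = 400
E[(-5Z + 8)²] = var((-5Z + 8)) + (E[(-5Z + 8)])² = 400 + (78)² = 6484

6484.0000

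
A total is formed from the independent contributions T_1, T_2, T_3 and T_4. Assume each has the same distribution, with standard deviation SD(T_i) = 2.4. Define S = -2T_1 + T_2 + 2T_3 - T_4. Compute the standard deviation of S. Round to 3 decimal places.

var(T_i) = (2.4)² = 5.76
By independence, var(S) = (-2)²var(T_1) + (1)²var(T_2) + (2)²var(T_3) + (-1)²var(T_4)
= (-2)²·5.76 + (1)²·5.76 + (2)²·5.76 + (-1)²·5.76 = 57.6
SD(S) = √57.6 ≈ 7.589

7.589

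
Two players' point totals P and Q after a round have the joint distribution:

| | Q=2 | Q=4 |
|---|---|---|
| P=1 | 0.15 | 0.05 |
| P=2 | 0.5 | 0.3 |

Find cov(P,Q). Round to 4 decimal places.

E[P] = 1.8,  E[Q] = 2.7
E[PQ] = 4.9
cov(P,Q) = E[PQ] − E[P]E[Q] = 4.9 − (1.8)(2.7) = 0.04

0.0400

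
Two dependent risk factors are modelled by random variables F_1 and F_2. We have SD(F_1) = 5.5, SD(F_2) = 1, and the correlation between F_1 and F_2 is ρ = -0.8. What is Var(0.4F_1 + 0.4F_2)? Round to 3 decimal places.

3.592

Var(F_1) = (5.5)² = 30.25;  Var(F_2) = (1)² = 1
cov(F_1,F_2) = ρ·SD(F_1)·SD(F_2) = -0.8·5.5·1 = -4.4
Var(0.4F_1 + 0.4F_2) = (0.4)²·Var(F_1) + (0.4)²·Var(F_2) + 2·(0.4)·(0.4)·cov(F_1,F_2)
= 0.16·30.25 + 0.16·1 + 0.32·-4.4 = 3.592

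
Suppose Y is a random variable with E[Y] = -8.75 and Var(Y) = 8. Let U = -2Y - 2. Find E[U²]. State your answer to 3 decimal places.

272.250

E[-2Y - 2] = -2·-8.75 − 2 = 15.5
Var(-2Y - 2) = (-2)²·8 = 32
E[U²] = Var(U) + (E[U])² = 32 + (15.5)² = 272.25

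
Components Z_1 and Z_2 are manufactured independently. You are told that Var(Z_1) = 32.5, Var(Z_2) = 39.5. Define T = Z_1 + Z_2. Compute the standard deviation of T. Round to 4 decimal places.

By independence, Var(T) = (1)²Var(Z_1) + (1)²Var(Z_2)
= (1)²·32.5 + (1)²·39.5 = 72
sd(T) = √72 ≈ 8.4853

8.4853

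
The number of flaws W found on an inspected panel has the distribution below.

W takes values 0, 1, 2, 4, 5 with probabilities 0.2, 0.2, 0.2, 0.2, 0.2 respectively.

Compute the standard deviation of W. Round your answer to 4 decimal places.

1.8547

E[W] = (0)(0.2) + (1)(0.2) + (2)(0.2) + (4)(0.2) + (5)(0.2) = 2.4
E[W²] = (0)²(0.2) + (1)²(0.2) + (2)²(0.2) + (4)²(0.2) + (5)²(0.2) = 9.2
Var(W) = E[W²] − (E[W])² = 9.2 − (2.4)² = 3.44
SD(W) = √3.44 ≈ 1.8547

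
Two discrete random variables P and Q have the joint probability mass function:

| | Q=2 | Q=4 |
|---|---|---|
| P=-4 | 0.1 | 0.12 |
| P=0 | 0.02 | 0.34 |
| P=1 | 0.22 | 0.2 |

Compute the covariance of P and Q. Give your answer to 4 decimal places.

E[P] = -0.46,  E[Q] = 3.32
E[PQ] = -1.48
Cov(P,Q) = E[PQ] − E[P]E[Q] = -1.48 − (-0.46)(3.32) = 0.0472

0.0472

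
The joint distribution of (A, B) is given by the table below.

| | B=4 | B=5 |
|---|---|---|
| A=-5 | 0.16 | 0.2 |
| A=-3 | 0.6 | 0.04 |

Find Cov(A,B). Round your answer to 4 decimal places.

E[A] = -3.72,  E[B] = 4.24
E[AB] = -16
Cov(A,B) = E[AB] − E[A]E[B] = -16 − (-3.72)(4.24) = -0.2272

-0.2272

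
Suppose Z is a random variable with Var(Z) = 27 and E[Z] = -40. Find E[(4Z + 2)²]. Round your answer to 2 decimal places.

25396.00

E[4Z + 2] = 4·-40 + 2 = -158
Var(4Z + 2) = (4)²·27 = 432
E[(4Z + 2)²] = Var((4Z + 2)) + (E[(4Z + 2)])² = 432 + (-158)² = 25396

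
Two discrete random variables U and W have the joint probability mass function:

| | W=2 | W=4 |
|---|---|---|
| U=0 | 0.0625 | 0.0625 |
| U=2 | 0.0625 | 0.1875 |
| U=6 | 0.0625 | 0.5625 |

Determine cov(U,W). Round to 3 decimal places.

E[U] = 4.25,  E[W] = 3.625
E[UW] = 16
cov(U,W) = E[UW] − E[U]E[W] = 16 − (4.25)(3.625) = 0.59375

0.594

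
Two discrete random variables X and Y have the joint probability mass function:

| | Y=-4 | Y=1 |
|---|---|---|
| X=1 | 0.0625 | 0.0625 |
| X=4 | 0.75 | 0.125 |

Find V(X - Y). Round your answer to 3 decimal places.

5.965

E[X] = 3.625,  E[Y] = -3.0625,  E[XY] = -11.6875
V(X) = 14.125 − (3.625)² = 0.984375;  V(Y) = 13.1875 − (-3.0625)² = 3.80859375
cov(X,Y) = -11.6875 − (3.625)(-3.0625) = -0.5859375
V(X - Y) = (1)²·0.984375 + (-1)²·3.80859375 + 2·(1)·(-1)·-0.5859375 = 5.96484375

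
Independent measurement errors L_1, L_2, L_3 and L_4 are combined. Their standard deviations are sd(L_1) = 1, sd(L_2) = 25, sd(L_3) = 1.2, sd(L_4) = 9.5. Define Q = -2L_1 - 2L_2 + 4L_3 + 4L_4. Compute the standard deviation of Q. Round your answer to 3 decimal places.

63.016

Var(L_1) = 1, Var(L_2) = 625, Var(L_3) = 1.44, Var(L_4) = 90.25
By independence, Var(Q) = (-2)²Var(L_1) + (-2)²Var(L_2) + (4)²Var(L_3) + (4)²Var(L_4)
= (-2)²·1 + (-2)²·625 + (4)²·1.44 + (4)²·90.25 = 3971.04
sd(Q) = √3971.04 ≈ 63.016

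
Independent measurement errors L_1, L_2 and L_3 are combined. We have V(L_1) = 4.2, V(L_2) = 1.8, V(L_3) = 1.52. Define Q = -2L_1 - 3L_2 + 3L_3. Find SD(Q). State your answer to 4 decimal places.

6.8323

By independence, V(Q) = (-2)²V(L_1) + (-3)²V(L_2) + (3)²V(L_3)
= (-2)²·4.2 + (-3)²·1.8 + (3)²·1.52 = 46.68
SD(Q) = √46.68 ≈ 6.8323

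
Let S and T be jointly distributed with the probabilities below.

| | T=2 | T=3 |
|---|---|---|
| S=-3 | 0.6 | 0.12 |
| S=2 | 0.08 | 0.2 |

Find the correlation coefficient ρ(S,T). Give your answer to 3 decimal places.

0.527

E[S] = -1.6,  E[T] = 2.32
E[ST] = -3.16
Cov(S,T) = E[ST] − E[S]E[T] = -3.16 − (-1.6)(2.32) = 0.552
Var(S) = 5.04,  Var(T) = 0.2176
ρ = 0.552 / √(5.04·0.2176) ≈ 0.527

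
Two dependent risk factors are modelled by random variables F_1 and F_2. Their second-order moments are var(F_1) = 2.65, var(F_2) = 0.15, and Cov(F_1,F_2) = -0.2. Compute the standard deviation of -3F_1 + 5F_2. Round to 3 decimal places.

5.797

var(-3F_1 + 5F_2) = (-3)²·var(F_1) + (5)²·var(F_2) + 2·(-3)·(5)·Cov(F_1,F_2)
= 9·2.65 + 25·0.15 + -30·-0.2 = 33.6
sd(-3F_1 + 5F_2) = √33.6 ≈ 5.797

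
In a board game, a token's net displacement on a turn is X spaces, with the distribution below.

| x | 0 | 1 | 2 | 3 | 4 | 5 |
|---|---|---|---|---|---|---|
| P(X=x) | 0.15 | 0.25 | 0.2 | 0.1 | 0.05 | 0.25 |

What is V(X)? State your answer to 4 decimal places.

3.2400

E[X] = (0)(0.15) + (1)(0.25) + (2)(0.2) + (3)(0.1) + (4)(0.05) + (5)(0.25) = 2.4
E[X²] = (0)²(0.15) + (1)²(0.25) + (2)²(0.2) + (3)²(0.1) + (4)²(0.05) + (5)²(0.25) = 9
V(X) = E[X²] − (E[X])² = 9 − (2.4)² = 3.24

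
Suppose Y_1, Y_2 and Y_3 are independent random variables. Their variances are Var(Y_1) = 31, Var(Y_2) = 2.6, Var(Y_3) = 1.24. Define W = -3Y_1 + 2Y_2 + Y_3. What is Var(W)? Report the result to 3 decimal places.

By independence, Var(W) = (-3)²Var(Y_1) + (2)²Var(Y_2) + (1)²Var(Y_3)
= (-3)²·31 + (2)²·2.6 + (1)²·1.24 = 290.64

290.640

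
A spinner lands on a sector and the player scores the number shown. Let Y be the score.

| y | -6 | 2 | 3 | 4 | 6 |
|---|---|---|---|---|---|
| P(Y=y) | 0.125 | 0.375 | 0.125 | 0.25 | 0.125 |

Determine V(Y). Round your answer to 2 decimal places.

11.11

E[Y] = (-6)(0.125) + (2)(0.375) + (3)(0.125) + (4)(0.25) + (6)(0.125) = 2.125
E[Y²] = (-6)²(0.125) + (2)²(0.375) + (3)²(0.125) + (4)²(0.25) + (6)²(0.125) = 15.625
V(Y) = E[Y²] − (E[Y])² = 15.625 − (2.125)² = 11.109375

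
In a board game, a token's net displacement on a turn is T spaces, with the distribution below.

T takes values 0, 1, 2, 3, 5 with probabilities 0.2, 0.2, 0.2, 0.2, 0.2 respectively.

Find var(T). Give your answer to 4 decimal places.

E[T] = (0)(0.2) + (1)(0.2) + (2)(0.2) + (3)(0.2) + (5)(0.2) = 2.2
E[T²] = (0)²(0.2) + (1)²(0.2) + (2)²(0.2) + (3)²(0.2) + (5)²(0.2) = 7.8
var(T) = E[T²] − (E[T])² = 7.8 − (2.2)² = 2.96

2.9600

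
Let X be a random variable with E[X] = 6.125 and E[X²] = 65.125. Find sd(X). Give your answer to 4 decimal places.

5.2545

Var(X) = 65.125 − (6.125)² = 27.609375
sd(X) = √27.609375 ≈ 5.2545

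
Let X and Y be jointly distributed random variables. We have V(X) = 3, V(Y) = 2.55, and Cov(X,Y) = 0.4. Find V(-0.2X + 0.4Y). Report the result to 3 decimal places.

V(-0.2X + 0.4Y) = (-0.2)²·V(X) + (0.4)²·V(Y) + 2·(-0.2)·(0.4)·Cov(X,Y)
= 0.04·3 + 0.16·2.55 + -0.16·0.4 = 0.464

0.464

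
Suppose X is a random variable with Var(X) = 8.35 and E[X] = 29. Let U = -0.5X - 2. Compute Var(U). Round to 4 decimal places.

Var(-0.5X - 2) = (-0.5)²·Var(X) = 0.25·8.35 = 2.0875

2.0875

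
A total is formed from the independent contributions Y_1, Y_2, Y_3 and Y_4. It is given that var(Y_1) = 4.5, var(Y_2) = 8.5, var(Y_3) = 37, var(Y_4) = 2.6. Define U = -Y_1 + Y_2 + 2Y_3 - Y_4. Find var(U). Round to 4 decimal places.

163.6000

By independence, var(U) = (-1)²var(Y_1) + (1)²var(Y_2) + (2)²var(Y_3) + (-1)²var(Y_4)
= (-1)²·4.5 + (1)²·8.5 + (2)²·37 + (-1)²·2.6 = 163.6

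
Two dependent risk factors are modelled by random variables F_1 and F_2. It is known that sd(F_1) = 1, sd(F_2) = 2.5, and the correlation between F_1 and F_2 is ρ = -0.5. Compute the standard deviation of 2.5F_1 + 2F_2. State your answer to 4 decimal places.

Var(F_1) = (1)² = 1;  Var(F_2) = (2.5)² = 6.25
Cov(F_1,F_2) = ρ·sd(F_1)·sd(F_2) = -0.5·1·2.5 = -1.25
Var(2.5F_1 + 2F_2) = (2.5)²·Var(F_1) + (2)²·Var(F_2) + 2·(2.5)·(2)·Cov(F_1,F_2)
= 6.25·1 + 4·6.25 + 10·-1.25 = 18.75
sd(2.5F_1 + 2F_2) = √18.75 ≈ 4.3301

4.3301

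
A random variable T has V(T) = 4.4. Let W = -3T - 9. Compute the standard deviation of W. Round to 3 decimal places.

6.293

V(-3T - 9) = (-3)²·4.4 = 39.6
σ(W) = √39.6 ≈ 6.293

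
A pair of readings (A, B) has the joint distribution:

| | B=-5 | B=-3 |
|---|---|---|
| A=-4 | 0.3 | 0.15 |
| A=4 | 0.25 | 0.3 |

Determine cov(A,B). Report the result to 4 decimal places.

0.8400

E[A] = 0.4,  E[B] = -4.1
E[AB] = -0.8
cov(A,B) = E[AB] − E[A]E[B] = -0.8 − (0.4)(-4.1) = 0.84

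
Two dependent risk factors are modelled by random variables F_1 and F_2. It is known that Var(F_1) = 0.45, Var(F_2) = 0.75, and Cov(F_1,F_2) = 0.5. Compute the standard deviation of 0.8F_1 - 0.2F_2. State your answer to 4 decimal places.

0.3975

Var(0.8F_1 - 0.2F_2) = (0.8)²·Var(F_1) + (-0.2)²·Var(F_2) + 2·(0.8)·(-0.2)·Cov(F_1,F_2)
= 0.64·0.45 + 0.04·0.75 + -0.32·0.5 = 0.158
SD(0.8F_1 - 0.2F_2) = √0.158 ≈ 0.3975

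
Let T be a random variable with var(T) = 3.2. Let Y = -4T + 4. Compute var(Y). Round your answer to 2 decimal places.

51.20

var(-4T + 4) = (-4)²·var(T) = 16·3.2 = 51.2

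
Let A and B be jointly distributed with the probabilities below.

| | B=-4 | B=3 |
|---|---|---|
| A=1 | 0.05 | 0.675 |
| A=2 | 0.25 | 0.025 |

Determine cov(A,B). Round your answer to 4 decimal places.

-1.1725

E[A] = 1.275,  E[B] = 0.9
E[AB] = -0.025
cov(A,B) = E[AB] − E[A]E[B] = -0.025 − (1.275)(0.9) = -1.1725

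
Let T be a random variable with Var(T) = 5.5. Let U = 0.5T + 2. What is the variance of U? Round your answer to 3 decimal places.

1.375

Var(0.5T + 2) = (0.5)²·Var(T) = 0.25·5.5 = 1.375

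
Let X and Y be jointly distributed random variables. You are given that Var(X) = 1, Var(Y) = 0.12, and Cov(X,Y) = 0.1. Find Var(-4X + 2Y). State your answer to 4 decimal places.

14.8800

Var(-4X + 2Y) = (-4)²·Var(X) + (2)²·Var(Y) + 2·(-4)·(2)·Cov(X,Y)
= 16·1 + 4·0.12 + -16·0.1 = 14.88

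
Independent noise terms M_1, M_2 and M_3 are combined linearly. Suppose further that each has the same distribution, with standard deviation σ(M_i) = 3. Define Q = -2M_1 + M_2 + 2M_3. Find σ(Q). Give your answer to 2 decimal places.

9.00

Var(M_i) = (3)² = 9
By independence, Var(Q) = (-2)²Var(M_1) + (1)²Var(M_2) + (2)²Var(M_3)
= (-2)²·9 + (1)²·9 + (2)²·9 = 81
σ(Q) = √81 ≈ 9.00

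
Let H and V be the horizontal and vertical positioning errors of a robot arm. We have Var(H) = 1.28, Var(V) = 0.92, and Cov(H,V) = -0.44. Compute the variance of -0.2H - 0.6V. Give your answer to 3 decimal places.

0.277

Var(-0.2H - 0.6V) = (-0.2)²·Var(H) + (-0.6)²·Var(V) + 2·(-0.2)·(-0.6)·Cov(H,V)
= 0.04·1.28 + 0.36·0.92 + 0.24·-0.44 = 0.2768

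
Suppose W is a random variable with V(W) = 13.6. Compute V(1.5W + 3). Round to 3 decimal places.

30.600

V(1.5W + 3) = (1.5)²·V(W) = 2.25·13.6 = 30.6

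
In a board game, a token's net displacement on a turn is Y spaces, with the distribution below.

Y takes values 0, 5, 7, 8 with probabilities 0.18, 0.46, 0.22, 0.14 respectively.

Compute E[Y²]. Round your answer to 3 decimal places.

31.240

E[Y²] = (0)²(0.18) + (5)²(0.46) + (7)²(0.22) + (8)²(0.14) = 31.24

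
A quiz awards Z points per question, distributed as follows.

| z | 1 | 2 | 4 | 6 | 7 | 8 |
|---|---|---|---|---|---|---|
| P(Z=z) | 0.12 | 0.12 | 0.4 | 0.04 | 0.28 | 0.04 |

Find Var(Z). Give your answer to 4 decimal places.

4.6496

E[Z] = (1)(0.12) + (2)(0.12) + (4)(0.4) + (6)(0.04) + (7)(0.28) + (8)(0.04) = 4.48
E[Z²] = (1)²(0.12) + (2)²(0.12) + (4)²(0.4) + (6)²(0.04) + (7)²(0.28) + (8)²(0.04) = 24.72
Var(Z) = E[Z²] − (E[Z])² = 24.72 − (4.48)² = 4.6496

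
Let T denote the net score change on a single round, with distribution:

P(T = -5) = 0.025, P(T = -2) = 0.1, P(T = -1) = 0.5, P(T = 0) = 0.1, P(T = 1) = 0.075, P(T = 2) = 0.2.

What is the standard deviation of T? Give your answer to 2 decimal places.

E[T] = (-5)(0.025) + (-2)(0.1) + (-1)(0.5) + (0)(0.1) + (1)(0.075) + (2)(0.2) = -0.35
E[T²] = (-5)²(0.025) + (-2)²(0.1) + (-1)²(0.5) + (0)²(0.1) + (1)²(0.075) + (2)²(0.2) = 2.4
Var(T) = E[T²] − (E[T])² = 2.4 − (-0.35)² = 2.2775
sd(T) = √2.2775 ≈ 1.51

1.51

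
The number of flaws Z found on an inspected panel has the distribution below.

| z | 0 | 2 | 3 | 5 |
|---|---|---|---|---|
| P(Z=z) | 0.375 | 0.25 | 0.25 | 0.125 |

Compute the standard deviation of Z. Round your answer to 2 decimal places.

E[Z] = (0)(0.375) + (2)(0.25) + (3)(0.25) + (5)(0.125) = 1.875
E[Z²] = (0)²(0.375) + (2)²(0.25) + (3)²(0.25) + (5)²(0.125) = 6.375
Var(Z) = E[Z²] − (E[Z])² = 6.375 − (1.875)² = 2.859375
σ(Z) = √2.859375 ≈ 1.69

1.69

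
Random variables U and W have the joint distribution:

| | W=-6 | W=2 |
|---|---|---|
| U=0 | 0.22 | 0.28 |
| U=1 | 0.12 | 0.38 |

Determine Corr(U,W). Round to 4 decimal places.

E[U] = 0.5,  E[W] = -0.72
E[UW] = 0.04
Cov(U,W) = E[UW] − E[U]E[W] = 0.04 − (0.5)(-0.72) = 0.4
Var(U) = 0.25,  Var(W) = 14.3616
ρ = 0.4 / √(0.25·14.3616) ≈ 0.2111

0.2111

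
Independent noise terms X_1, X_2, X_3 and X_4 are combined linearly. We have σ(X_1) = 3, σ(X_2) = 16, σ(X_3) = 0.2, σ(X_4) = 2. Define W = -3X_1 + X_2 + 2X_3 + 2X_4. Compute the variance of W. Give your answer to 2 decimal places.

Var(X_1) = 9, Var(X_2) = 256, Var(X_3) = 0.04, Var(X_4) = 4
By independence, Var(W) = (-3)²Var(X_1) + (1)²Var(X_2) + (2)²Var(X_3) + (2)²Var(X_4)
= (-3)²·9 + (1)²·256 + (2)²·0.04 + (2)²·4 = 353.16

353.16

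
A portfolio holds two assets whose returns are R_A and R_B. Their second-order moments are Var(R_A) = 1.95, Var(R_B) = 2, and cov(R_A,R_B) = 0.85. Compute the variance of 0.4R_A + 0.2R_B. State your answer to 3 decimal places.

Var(0.4R_A + 0.2R_B) = (0.4)²·Var(R_A) + (0.2)²·Var(R_B) + 2·(0.4)·(0.2)·cov(R_A,R_B)
= 0.16·1.95 + 0.04·2 + 0.16·0.85 = 0.528

0.528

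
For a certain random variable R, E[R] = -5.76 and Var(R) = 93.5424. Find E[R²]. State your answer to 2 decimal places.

E[R²] = Var(R) + (E[R])² = 93.5424 + (-5.76)² = 126.72

126.72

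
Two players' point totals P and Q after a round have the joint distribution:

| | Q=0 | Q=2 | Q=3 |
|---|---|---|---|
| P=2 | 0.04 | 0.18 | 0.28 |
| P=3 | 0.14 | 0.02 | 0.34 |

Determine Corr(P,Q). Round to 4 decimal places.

-0.1241

E[P] = 2.5,  E[Q] = 2.26
E[PQ] = 5.58
Cov(P,Q) = E[PQ] − E[P]E[Q] = 5.58 − (2.5)(2.26) = -0.07
Var(P) = 0.25,  Var(Q) = 1.2724
ρ = -0.07 / √(0.25·1.2724) ≈ -0.1241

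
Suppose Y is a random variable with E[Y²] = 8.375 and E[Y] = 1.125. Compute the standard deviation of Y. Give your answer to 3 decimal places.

Var(Y) = 8.375 − (1.125)² = 7.109375
σ(Y) = √7.109375 ≈ 2.666

2.666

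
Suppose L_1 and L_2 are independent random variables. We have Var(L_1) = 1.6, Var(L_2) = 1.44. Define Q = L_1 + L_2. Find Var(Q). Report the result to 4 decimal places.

By independence, Var(Q) = (1)²Var(L_1) + (1)²Var(L_2)
= (1)²·1.6 + (1)²·1.44 = 3.04

3.0400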